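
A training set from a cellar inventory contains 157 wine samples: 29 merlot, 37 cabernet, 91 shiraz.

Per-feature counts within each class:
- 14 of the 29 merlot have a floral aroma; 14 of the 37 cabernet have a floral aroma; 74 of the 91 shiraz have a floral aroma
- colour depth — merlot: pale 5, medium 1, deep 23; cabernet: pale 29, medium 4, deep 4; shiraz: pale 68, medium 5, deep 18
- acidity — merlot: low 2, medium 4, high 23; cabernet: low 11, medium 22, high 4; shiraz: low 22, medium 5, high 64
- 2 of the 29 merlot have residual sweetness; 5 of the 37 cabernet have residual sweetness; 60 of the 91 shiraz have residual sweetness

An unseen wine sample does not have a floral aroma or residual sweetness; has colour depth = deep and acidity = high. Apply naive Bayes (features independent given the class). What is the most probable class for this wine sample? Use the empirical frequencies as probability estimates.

merlot: (29/157) × (15/29) × (23/29) × (23/29) × (27/29) ≈ 0.0559522
cabernet: (37/157) × (23/37) × (4/37) × (4/37) × (32/37) ≈ 0.00148079
shiraz: (91/157) × (17/91) × (18/91) × (64/91) × (31/91) ≈ 0.00513144
Highest score → merlot.

merlot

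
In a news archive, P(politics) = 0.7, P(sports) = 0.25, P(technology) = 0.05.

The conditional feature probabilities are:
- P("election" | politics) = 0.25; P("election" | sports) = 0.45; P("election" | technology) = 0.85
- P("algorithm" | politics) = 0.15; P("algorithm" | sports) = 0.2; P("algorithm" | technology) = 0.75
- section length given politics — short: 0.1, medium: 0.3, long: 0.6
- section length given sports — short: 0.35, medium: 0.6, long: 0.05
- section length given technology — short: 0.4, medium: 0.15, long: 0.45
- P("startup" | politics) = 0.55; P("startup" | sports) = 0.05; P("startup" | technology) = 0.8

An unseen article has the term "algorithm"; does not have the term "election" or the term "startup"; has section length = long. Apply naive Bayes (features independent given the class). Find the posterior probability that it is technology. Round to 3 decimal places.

politics: 0.7 × (1−0.25) × 0.15 × 0.6 × (1−0.55) = 0.0212625
sports: 0.25 × (1−0.45) × 0.2 × 0.05 × (1−0.05) = 0.00130625
technology: 0.05 × (1−0.85) × 0.75 × 0.45 × (1−0.8) = 0.00050625
P(technology | x) = 0.00050625 / 0.023075 ≈ 0.022

0.022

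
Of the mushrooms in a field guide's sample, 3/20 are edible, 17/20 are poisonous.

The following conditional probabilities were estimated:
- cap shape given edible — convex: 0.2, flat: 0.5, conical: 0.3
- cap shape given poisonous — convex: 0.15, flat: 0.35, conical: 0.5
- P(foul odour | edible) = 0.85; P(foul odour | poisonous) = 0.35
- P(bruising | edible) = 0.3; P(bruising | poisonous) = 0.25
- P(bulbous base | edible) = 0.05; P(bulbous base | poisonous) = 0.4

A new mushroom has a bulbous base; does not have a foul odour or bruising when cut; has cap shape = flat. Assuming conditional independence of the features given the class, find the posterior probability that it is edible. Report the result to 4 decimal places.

edible: 0.15 × 0.5 × (1−0.85) × (1−0.3) × 0.05 = 0.00039375
poisonous: 0.85 × 0.35 × (1−0.35) × (1−0.25) × 0.4 = 0.0580125
P(edible | x) = 0.00039375 / 0.05840625 ≈ 0.0067

0.0067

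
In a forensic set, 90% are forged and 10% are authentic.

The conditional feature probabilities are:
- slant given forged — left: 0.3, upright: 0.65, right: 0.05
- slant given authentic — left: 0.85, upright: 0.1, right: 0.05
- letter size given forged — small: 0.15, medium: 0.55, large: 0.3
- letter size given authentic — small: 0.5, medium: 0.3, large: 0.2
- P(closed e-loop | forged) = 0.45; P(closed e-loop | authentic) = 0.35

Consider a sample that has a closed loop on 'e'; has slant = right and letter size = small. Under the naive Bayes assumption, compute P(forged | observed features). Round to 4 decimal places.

forged: 0.9 × 0.05 × 0.15 × 0.45 = 0.0030375
authentic: 0.1 × 0.05 × 0.5 × 0.35 = 0.000875
P(forged | x) = 0.0030375 / 0.0039125 ≈ 0.7764

0.7764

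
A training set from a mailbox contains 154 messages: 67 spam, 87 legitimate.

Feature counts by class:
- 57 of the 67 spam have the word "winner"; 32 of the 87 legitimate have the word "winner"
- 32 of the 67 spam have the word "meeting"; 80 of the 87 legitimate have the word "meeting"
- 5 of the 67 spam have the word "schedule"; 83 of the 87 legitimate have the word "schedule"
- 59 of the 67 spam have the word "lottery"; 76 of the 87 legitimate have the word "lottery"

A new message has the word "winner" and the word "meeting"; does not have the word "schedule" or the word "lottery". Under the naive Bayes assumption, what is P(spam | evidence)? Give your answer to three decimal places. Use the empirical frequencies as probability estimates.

spam: (67/154) × (57/67) × (32/67) × (62/67) × (8/67) ≈ 0.0195327
legitimate: (87/154) × (32/87) × (80/87) × (4/87) × (11/87) ≈ 0.00111074
P(spam | x) = 0.0195327 / 0.02064344 ≈ 0.946

0.946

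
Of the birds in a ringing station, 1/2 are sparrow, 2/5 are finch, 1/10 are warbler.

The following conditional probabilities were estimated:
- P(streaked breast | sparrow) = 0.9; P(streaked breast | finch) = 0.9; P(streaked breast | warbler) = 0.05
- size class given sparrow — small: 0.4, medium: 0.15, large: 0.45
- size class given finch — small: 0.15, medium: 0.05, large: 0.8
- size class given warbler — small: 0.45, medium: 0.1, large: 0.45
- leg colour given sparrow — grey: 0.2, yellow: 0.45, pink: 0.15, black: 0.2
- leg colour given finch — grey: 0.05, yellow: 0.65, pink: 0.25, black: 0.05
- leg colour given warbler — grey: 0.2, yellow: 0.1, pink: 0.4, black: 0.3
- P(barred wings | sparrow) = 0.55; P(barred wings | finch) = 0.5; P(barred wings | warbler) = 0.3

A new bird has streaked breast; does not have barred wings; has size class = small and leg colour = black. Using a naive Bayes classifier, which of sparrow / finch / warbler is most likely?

sparrow

sparrow: 0.5 × 0.9 × 0.4 × 0.2 × (1−0.55) = 0.0162
finch: 0.4 × 0.9 × 0.15 × 0.05 × (1−0.5) = 0.00135
warbler: 0.1 × 0.05 × 0.45 × 0.3 × (1−0.3) = 0.0004725
Highest score → sparrow.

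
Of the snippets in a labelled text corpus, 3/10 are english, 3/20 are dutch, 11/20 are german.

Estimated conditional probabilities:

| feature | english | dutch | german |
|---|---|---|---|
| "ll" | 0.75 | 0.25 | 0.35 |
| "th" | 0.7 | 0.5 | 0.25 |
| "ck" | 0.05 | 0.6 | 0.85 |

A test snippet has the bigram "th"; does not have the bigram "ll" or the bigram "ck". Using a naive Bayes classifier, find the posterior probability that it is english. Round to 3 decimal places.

0.581

english: 0.3 × (1−0.75) × 0.7 × (1−0.05) = 0.049875
dutch: 0.15 × (1−0.25) × 0.5 × (1−0.6) = 0.0225
german: 0.55 × (1−0.35) × 0.25 × (1−0.85) = 0.01340625
P(english | x) = 0.049875 / 0.08578125 ≈ 0.581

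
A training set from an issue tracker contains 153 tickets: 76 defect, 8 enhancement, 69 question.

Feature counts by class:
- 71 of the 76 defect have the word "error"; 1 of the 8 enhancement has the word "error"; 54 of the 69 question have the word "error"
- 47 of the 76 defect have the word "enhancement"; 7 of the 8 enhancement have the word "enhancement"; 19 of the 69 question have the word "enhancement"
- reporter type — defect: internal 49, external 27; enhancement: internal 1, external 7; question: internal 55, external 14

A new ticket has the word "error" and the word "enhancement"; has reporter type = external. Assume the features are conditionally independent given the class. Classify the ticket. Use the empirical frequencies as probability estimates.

defect: (76/153) × (71/76) × (47/76) × (27/76) ≈ 0.101953
enhancement: (8/153) × (1/8) × (7/8) × (7/8) ≈ 0.00500408
question: (69/153) × (54/69) × (19/69) × (14/69) ≈ 0.019719
Highest score → defect.

defect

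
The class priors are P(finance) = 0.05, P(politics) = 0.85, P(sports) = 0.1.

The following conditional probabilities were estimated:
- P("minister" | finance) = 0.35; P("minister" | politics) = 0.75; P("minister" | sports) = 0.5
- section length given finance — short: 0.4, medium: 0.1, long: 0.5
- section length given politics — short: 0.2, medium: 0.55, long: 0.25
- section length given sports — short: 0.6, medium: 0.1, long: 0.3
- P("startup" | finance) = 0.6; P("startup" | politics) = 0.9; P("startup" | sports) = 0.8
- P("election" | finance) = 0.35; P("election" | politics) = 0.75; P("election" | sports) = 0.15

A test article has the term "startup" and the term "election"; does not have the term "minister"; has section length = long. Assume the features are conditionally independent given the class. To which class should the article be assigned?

finance: 0.05 × (1−0.35) × 0.5 × 0.6 × 0.35 = 0.0034125
politics: 0.85 × (1−0.75) × 0.25 × 0.9 × 0.75 = 0.035859375
sports: 0.1 × (1−0.5) × 0.3 × 0.8 × 0.15 = 0.0018
Highest score → politics.

politics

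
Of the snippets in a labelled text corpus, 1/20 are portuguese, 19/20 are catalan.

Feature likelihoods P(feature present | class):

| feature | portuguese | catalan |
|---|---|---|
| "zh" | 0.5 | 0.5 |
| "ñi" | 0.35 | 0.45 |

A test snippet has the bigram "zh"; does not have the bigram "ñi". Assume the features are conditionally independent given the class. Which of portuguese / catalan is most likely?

catalan

portuguese: 0.05 × 0.5 × (1−0.35) = 0.01625
catalan: 0.95 × 0.5 × (1−0.45) = 0.26125
Highest score → catalan.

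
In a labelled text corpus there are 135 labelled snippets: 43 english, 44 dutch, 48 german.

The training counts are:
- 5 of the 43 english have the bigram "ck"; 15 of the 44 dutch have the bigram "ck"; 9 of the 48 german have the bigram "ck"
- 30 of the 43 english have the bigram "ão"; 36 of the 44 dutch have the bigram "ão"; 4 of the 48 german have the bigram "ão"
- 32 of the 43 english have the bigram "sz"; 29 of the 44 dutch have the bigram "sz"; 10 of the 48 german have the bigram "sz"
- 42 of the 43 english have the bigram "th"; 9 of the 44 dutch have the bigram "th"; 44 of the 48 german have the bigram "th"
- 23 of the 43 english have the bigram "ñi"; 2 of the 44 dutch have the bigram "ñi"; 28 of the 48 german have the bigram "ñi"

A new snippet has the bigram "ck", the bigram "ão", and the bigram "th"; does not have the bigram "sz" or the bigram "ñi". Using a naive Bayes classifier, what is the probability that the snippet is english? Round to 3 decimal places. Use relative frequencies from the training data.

english: (43/135) × (5/43) × (30/43) × (11/43) × (42/43) × (20/43) ≈ 0.003003
dutch: (44/135) × (15/44) × (36/44) × (15/44) × (9/44) × (42/44) ≈ 0.00605107
german: (48/135) × (9/48) × (4/48) × (38/48) × (44/48) × (20/48) ≈ 0.00167985
P(english | x) = 0.003003 / 0.01073392 ≈ 0.280

0.280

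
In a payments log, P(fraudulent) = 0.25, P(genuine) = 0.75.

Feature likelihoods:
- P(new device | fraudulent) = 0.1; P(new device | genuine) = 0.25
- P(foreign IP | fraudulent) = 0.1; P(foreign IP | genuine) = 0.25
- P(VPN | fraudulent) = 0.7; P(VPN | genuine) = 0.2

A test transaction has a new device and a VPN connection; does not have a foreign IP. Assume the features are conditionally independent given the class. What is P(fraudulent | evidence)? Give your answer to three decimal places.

fraudulent: 0.25 × 0.1 × (1−0.1) × 0.7 = 0.01575
genuine: 0.75 × 0.25 × (1−0.25) × 0.2 = 0.028125
P(fraudulent | x) = 0.01575 / 0.043875 ≈ 0.359

0.359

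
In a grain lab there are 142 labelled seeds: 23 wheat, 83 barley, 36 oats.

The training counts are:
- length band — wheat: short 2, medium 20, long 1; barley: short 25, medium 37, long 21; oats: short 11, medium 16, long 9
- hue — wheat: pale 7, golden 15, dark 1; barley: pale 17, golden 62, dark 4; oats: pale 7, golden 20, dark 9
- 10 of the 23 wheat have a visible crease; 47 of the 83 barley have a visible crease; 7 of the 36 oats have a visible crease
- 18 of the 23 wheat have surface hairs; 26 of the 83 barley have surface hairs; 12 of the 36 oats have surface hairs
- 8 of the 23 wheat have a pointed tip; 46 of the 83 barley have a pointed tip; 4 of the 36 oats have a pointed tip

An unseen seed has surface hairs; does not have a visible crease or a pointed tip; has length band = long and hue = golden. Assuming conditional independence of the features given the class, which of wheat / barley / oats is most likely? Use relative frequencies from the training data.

oats

wheat: (23/142) × (1/23) × (15/23) × (13/23) × (18/23) × (15/23) ≈ 0.00132495
barley: (83/142) × (21/83) × (62/83) × (36/83) × (26/83) × (37/83) ≈ 0.00669095
oats: (36/142) × (9/36) × (20/36) × (29/36) × (12/36) × (32/36) ≈ 0.00840434
Highest score → oats.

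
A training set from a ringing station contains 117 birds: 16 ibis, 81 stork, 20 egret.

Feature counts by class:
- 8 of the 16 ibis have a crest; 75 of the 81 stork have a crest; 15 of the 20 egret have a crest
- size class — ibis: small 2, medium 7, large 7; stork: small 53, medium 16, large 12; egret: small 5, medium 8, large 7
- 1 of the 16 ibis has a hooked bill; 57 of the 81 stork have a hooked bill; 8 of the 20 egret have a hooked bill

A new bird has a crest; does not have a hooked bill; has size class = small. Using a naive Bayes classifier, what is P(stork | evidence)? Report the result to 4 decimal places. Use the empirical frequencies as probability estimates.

ibis: (16/117) × (8/16) × (2/16) × (15/16) ≈ 0.00801282
stork: (81/117) × (75/81) × (53/81) × (24/81) ≈ 0.124277
egret: (20/117) × (15/20) × (5/20) × (12/20) ≈ 0.0192308
P(stork | x) = 0.124277 / 0.15152062 ≈ 0.8202

0.8202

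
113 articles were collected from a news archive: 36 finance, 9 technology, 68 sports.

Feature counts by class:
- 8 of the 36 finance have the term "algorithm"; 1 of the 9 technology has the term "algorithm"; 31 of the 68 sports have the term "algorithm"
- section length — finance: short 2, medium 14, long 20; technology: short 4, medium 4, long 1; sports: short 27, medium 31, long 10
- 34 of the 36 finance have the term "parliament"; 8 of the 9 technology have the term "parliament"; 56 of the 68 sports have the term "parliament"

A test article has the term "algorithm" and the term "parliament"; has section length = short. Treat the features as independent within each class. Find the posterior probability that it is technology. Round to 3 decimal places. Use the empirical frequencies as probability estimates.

finance: (36/113) × (8/36) × (2/36) × (34/36) ≈ 0.00371463
technology: (9/113) × (1/9) × (4/9) × (8/9) ≈ 0.00349612
sports: (68/113) × (31/68) × (27/68) × (56/68) ≈ 0.0897051
P(technology | x) = 0.00349612 / 0.09691585 ≈ 0.036

0.036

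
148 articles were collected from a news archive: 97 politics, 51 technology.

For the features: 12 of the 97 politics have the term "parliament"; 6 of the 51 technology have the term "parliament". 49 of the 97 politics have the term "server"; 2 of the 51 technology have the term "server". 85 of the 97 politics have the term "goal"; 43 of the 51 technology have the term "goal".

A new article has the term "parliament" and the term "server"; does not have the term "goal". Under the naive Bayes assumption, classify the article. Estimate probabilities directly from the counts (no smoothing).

politics: (97/148) × (12/97) × (49/97) × (12/97) ≈ 0.00506703
technology: (51/148) × (6/51) × (2/51) × (8/51) ≈ 0.000249384
Highest score → politics.

politics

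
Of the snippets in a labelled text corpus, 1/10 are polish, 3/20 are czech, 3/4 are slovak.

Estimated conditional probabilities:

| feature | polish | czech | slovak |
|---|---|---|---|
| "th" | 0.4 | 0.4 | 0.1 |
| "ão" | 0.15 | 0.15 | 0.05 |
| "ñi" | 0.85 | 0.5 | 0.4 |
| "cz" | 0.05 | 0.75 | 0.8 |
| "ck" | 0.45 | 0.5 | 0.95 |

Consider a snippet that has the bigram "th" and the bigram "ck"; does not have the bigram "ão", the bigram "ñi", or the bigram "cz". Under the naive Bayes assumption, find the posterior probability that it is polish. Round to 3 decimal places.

0.162

polish: 0.1 × 0.4 × (1−0.15) × (1−0.85) × (1−0.05) × 0.45 = 0.00218025
czech: 0.15 × 0.4 × (1−0.15) × (1−0.5) × (1−0.75) × 0.5 = 0.0031875
slovak: 0.75 × 0.1 × (1−0.05) × (1−0.4) × (1−0.8) × 0.95 = 0.0081225
P(polish | x) = 0.00218025 / 0.01349025 ≈ 0.162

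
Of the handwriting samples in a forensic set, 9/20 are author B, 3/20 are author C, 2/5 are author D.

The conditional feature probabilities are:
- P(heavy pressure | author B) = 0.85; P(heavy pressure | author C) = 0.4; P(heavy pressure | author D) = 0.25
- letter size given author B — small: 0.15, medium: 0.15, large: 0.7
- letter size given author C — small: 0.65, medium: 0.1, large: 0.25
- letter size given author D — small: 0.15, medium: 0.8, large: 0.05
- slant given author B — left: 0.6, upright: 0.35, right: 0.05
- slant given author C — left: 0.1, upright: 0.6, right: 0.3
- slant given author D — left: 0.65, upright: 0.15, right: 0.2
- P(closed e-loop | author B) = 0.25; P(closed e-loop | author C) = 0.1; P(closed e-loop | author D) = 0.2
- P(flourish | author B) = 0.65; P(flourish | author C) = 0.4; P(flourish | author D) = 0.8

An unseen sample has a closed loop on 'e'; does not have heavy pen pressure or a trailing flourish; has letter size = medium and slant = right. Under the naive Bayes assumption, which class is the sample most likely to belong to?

author D

author B: 0.45 × (1−0.85) × 0.15 × 0.05 × 0.25 × (1−0.65) = 0.000044296875
author C: 0.15 × (1−0.4) × 0.1 × 0.3 × 0.1 × (1−0.4) = 0.000162
author D: 0.4 × (1−0.25) × 0.8 × 0.2 × 0.2 × (1−0.8) = 0.00192
Highest score → author D.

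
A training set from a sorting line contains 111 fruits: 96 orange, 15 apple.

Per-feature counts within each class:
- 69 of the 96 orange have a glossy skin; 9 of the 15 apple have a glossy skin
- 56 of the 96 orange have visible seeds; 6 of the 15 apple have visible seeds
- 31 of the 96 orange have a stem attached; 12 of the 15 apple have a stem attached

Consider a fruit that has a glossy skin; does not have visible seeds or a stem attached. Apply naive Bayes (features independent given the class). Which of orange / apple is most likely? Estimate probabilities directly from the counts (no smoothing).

orange: (96/111) × (69/96) × (40/96) × (65/96) ≈ 0.175371
apple: (15/111) × (9/15) × (9/15) × (3/15) ≈ 0.00972973
Highest score → orange.

orange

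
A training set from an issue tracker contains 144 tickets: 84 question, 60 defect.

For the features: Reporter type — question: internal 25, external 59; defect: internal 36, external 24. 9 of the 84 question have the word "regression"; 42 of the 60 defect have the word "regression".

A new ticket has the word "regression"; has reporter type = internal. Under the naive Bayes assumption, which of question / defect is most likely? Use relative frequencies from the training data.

question: (84/144) × (25/84) × (9/84) ≈ 0.0186012
defect: (60/144) × (36/60) × (42/60) = 0.175
Highest score → defect.

defect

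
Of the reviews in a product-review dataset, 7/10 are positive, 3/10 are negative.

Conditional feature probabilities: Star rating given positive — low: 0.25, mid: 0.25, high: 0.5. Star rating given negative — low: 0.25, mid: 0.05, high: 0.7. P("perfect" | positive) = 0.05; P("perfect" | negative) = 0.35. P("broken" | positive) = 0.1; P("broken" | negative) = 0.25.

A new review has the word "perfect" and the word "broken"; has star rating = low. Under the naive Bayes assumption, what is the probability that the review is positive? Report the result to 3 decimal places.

positive: 0.7 × 0.25 × 0.05 × 0.1 = 0.000875
negative: 0.3 × 0.25 × 0.35 × 0.25 = 0.0065625
P(positive | x) = 0.000875 / 0.0074375 ≈ 0.118

0.118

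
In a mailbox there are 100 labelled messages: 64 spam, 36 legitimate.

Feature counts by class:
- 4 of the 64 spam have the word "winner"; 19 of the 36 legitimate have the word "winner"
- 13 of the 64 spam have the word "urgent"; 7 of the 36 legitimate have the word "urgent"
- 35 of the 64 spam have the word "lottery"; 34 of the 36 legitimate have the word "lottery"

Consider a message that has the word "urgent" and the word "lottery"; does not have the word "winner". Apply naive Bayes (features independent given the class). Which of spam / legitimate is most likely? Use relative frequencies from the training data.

spam: (64/100) × (60/64) × (13/64) × (35/64) = 0.066650390625
legitimate: (36/100) × (17/36) × (7/36) × (34/36) ≈ 0.0312191
Highest score → spam.

spam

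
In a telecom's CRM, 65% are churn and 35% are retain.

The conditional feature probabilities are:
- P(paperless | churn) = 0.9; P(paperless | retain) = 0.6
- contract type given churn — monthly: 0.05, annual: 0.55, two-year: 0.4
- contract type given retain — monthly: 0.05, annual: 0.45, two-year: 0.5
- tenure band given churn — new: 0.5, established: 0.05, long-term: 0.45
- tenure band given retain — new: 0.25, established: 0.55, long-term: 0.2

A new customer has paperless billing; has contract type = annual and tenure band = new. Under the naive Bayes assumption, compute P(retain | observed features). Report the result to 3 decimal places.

churn: 0.65 × 0.9 × 0.55 × 0.5 = 0.160875
retain: 0.35 × 0.6 × 0.45 × 0.25 = 0.023625
P(retain | x) = 0.023625 / 0.1845 ≈ 0.128

0.128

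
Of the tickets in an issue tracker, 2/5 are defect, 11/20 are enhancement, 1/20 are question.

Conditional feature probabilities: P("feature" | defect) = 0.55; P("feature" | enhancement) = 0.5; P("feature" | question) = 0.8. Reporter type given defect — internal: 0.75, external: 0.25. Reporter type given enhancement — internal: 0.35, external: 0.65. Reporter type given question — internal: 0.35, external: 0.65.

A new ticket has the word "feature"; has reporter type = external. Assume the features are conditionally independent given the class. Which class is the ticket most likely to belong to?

enhancement

defect: 0.4 × 0.55 × 0.25 = 0.055
enhancement: 0.55 × 0.5 × 0.65 = 0.17875
question: 0.05 × 0.8 × 0.65 = 0.026
Highest score → enhancement.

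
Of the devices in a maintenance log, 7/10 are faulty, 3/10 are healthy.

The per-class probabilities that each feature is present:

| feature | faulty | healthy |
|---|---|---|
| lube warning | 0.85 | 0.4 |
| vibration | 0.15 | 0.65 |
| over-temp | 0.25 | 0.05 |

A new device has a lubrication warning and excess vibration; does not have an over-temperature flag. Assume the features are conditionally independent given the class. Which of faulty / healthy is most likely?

healthy

faulty: 0.7 × 0.85 × 0.15 × (1−0.25) = 0.0669375
healthy: 0.3 × 0.4 × 0.65 × (1−0.05) = 0.0741
Highest score → healthy.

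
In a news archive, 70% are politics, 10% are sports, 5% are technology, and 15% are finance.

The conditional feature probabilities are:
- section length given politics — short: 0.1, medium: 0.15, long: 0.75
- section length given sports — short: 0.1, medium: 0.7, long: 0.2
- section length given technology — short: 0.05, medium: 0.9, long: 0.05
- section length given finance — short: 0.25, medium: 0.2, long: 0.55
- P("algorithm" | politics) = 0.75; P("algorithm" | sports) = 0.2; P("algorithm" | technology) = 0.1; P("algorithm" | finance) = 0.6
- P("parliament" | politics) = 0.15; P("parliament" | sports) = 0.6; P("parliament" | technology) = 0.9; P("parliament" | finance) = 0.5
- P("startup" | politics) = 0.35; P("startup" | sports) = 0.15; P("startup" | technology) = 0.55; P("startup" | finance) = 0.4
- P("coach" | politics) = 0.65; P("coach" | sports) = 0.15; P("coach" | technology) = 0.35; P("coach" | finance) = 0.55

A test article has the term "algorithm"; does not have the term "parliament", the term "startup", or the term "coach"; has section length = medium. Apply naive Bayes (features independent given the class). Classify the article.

politics

politics: 0.7 × 0.15 × 0.75 × (1−0.15) × (1−0.35) × (1−0.65) = 0.01522828125
sports: 0.1 × 0.7 × 0.2 × (1−0.6) × (1−0.15) × (1−0.15) = 0.004046
technology: 0.05 × 0.9 × 0.1 × (1−0.9) × (1−0.55) × (1−0.35) = 0.000131625
finance: 0.15 × 0.2 × 0.6 × (1−0.5) × (1−0.4) × (1−0.55) = 0.00243
Highest score → politics.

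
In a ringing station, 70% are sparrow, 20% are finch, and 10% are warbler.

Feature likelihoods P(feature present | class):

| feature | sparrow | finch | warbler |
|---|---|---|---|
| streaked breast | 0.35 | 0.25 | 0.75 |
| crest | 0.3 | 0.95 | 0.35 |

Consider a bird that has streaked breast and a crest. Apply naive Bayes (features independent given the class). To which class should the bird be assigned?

sparrow: 0.7 × 0.35 × 0.3 = 0.0735
finch: 0.2 × 0.25 × 0.95 = 0.0475
warbler: 0.1 × 0.75 × 0.35 = 0.02625
Highest score → sparrow.

sparrow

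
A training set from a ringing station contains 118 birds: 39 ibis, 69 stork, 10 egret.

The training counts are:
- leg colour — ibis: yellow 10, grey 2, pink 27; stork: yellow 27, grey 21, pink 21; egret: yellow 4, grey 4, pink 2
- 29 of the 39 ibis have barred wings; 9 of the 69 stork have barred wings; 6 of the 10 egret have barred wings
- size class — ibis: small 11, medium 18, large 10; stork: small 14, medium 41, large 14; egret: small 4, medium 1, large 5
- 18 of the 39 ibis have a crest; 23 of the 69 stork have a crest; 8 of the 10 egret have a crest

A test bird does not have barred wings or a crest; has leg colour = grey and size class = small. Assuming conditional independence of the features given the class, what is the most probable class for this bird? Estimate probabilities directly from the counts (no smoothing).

ibis: (39/118) × (2/39) × (10/39) × (11/39) × (21/39) ≈ 0.000660034
stork: (69/118) × (21/69) × (60/69) × (14/69) × (46/69) ≈ 0.0209328
egret: (10/118) × (4/10) × (4/10) × (4/10) × (2/10) ≈ 0.00108475
Highest score → stork.

stork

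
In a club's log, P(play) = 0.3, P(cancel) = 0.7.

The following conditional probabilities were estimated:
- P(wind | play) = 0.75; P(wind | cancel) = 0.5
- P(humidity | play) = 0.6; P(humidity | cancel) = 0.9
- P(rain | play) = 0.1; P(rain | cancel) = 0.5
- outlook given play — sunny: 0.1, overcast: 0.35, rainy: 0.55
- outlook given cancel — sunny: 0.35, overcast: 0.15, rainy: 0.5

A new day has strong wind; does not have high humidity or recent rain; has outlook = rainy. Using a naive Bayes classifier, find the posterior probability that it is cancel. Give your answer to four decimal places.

play: 0.3 × 0.75 × (1−0.6) × (1−0.1) × 0.55 = 0.04455
cancel: 0.7 × 0.5 × (1−0.9) × (1−0.5) × 0.5 = 0.00875
P(cancel | x) = 0.00875 / 0.0533 ≈ 0.1642

0.1642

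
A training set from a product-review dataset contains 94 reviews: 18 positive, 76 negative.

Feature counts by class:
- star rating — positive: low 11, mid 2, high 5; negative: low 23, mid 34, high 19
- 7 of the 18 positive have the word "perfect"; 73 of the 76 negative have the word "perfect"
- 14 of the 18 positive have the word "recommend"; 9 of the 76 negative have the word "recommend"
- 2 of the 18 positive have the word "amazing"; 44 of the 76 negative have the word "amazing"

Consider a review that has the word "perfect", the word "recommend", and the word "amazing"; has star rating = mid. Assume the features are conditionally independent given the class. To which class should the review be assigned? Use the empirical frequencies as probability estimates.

negative

positive: (18/94) × (2/18) × (7/18) × (14/18) × (2/18) ≈ 0.000715057
negative: (76/94) × (34/76) × (73/76) × (9/76) × (44/76) ≈ 0.0238193
Highest score → negative.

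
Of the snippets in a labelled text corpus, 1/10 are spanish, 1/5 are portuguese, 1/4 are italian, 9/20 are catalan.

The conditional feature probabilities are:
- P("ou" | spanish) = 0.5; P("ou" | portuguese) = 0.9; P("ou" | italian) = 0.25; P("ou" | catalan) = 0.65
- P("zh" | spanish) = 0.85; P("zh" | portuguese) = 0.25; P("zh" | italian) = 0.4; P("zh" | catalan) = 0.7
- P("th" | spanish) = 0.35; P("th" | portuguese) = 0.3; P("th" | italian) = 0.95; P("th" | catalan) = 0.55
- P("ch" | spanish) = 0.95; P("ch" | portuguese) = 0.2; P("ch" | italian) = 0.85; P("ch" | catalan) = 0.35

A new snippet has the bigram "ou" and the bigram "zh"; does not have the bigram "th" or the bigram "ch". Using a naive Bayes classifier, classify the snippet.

spanish: 0.1 × 0.5 × 0.85 × (1−0.35) × (1−0.95) = 0.00138125
portuguese: 0.2 × 0.9 × 0.25 × (1−0.3) × (1−0.2) = 0.0252
italian: 0.25 × 0.25 × 0.4 × (1−0.95) × (1−0.85) = 0.0001875
catalan: 0.45 × 0.65 × 0.7 × (1−0.55) × (1−0.35) = 0.059889375
Highest score → catalan.

catalan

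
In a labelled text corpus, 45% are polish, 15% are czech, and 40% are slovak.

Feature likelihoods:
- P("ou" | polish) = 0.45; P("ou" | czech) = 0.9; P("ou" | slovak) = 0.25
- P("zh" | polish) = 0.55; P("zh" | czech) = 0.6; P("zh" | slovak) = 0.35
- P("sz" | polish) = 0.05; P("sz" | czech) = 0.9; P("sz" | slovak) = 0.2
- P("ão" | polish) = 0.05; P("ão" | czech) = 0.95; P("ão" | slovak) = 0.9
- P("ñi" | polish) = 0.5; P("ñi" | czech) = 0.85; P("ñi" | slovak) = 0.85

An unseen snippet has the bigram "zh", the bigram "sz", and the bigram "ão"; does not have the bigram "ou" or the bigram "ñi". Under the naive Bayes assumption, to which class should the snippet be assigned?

polish: 0.45 × (1−0.45) × 0.55 × 0.05 × 0.05 × (1−0.5) = 0.00017015625
czech: 0.15 × (1−0.9) × 0.6 × 0.9 × 0.95 × (1−0.85) = 0.00115425
slovak: 0.4 × (1−0.25) × 0.35 × 0.2 × 0.9 × (1−0.85) = 0.002835
Highest score → slovak.

slovak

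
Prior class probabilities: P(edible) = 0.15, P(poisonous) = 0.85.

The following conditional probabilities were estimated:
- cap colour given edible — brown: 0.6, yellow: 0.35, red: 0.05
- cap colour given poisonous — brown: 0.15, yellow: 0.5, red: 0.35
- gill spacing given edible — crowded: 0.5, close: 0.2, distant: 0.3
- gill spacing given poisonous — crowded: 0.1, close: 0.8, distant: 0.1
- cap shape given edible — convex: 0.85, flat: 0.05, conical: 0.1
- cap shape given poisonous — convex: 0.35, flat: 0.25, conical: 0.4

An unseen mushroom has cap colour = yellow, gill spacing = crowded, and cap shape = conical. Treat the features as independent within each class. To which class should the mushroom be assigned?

edible: 0.15 × 0.35 × 0.5 × 0.1 = 0.002625
poisonous: 0.85 × 0.5 × 0.1 × 0.4 = 0.017
Highest score → poisonous.

poisonous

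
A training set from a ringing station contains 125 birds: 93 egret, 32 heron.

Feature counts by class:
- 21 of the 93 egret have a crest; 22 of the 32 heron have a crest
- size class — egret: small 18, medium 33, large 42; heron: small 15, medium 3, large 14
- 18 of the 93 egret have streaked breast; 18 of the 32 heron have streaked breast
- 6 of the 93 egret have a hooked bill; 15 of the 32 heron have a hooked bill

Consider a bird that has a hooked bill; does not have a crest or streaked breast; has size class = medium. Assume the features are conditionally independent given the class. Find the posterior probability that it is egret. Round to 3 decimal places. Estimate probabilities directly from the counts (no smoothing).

egret: (93/125) × (72/93) × (33/93) × (75/93) × (6/93) ≈ 0.0106341
heron: (32/125) × (10/32) × (3/32) × (14/32) × (15/32) = 0.0015380859375
P(egret | x) = 0.0106341 / 0.0121721859375 ≈ 0.874

0.874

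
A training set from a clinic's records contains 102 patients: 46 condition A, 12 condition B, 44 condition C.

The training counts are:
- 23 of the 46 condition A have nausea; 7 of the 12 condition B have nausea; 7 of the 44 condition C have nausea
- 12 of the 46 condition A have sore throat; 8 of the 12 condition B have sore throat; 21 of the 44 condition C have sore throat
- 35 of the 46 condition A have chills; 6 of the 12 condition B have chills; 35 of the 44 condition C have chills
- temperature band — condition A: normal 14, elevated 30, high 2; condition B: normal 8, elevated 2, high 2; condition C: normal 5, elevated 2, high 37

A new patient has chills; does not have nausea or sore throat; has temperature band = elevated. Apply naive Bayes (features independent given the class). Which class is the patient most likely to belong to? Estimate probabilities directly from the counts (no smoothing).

condition A

condition A: (46/102) × (23/46) × (34/46) × (35/46) × (30/46) ≈ 0.0827032
condition B: (12/102) × (5/12) × (4/12) × (6/12) × (2/12) ≈ 0.00136166
condition C: (44/102) × (37/44) × (23/44) × (35/44) × (2/44) ≈ 0.00685598
Highest score → condition A.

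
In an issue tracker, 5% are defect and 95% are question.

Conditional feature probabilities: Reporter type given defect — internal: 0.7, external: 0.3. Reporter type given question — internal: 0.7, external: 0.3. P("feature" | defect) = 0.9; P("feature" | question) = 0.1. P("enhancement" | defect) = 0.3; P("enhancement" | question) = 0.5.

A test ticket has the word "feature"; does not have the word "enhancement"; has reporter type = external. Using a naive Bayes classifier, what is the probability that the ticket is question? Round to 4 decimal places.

0.6013

defect: 0.05 × 0.3 × 0.9 × (1−0.3) = 0.00945
question: 0.95 × 0.3 × 0.1 × (1−0.5) = 0.01425
P(question | x) = 0.01425 / 0.0237 ≈ 0.6013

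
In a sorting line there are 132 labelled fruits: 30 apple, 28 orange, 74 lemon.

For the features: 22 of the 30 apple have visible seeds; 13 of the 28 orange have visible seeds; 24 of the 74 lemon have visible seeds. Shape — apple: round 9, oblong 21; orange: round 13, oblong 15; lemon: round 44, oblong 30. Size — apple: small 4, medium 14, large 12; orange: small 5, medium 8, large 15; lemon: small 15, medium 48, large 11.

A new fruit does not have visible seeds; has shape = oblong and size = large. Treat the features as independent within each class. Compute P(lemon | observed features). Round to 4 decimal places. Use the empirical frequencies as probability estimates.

0.3152

apple: (30/132) × (8/30) × (21/30) × (12/30) ≈ 0.0169697
orange: (28/132) × (15/28) × (15/28) × (15/28) ≈ 0.0326125
lemon: (74/132) × (50/74) × (30/74) × (11/74) ≈ 0.0228269
P(lemon | x) = 0.0228269 / 0.0724091 ≈ 0.3152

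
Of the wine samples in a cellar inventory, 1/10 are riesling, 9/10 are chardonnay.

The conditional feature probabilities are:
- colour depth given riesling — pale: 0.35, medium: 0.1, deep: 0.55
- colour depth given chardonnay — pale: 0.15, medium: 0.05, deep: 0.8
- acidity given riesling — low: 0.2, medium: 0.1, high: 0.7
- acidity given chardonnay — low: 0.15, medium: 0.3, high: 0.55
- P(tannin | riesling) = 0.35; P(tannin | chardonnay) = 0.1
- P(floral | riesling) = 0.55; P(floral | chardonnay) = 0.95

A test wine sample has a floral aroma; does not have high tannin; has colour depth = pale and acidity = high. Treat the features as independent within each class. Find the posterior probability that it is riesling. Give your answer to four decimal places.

0.1212

riesling: 0.1 × 0.35 × 0.7 × (1−0.35) × 0.55 = 0.00875875
chardonnay: 0.9 × 0.15 × 0.55 × (1−0.1) × 0.95 = 0.06348375
P(riesling | x) = 0.00875875 / 0.0722425 ≈ 0.1212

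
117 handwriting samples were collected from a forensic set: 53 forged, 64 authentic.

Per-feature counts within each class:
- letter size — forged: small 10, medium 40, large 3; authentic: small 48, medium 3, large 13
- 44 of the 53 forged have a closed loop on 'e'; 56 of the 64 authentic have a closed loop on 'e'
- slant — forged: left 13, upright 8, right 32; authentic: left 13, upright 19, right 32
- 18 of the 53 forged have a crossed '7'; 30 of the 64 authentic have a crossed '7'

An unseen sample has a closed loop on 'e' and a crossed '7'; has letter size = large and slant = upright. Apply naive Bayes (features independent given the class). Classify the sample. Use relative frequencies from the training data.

authentic

forged: (53/117) × (3/53) × (44/53) × (8/53) × (18/53) ≈ 0.00109125
authentic: (64/117) × (13/64) × (56/64) × (19/64) × (30/64) ≈ 0.0135295
Highest score → authentic.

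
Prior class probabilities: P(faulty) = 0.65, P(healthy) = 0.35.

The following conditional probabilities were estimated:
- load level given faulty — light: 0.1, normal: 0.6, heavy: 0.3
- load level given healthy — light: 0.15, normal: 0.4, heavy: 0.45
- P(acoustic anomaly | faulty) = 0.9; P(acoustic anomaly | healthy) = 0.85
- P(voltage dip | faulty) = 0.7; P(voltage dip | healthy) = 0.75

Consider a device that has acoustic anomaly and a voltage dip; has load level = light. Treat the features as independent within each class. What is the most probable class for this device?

faulty: 0.65 × 0.1 × 0.9 × 0.7 = 0.04095
healthy: 0.35 × 0.15 × 0.85 × 0.75 = 0.03346875
Highest score → faulty.

faulty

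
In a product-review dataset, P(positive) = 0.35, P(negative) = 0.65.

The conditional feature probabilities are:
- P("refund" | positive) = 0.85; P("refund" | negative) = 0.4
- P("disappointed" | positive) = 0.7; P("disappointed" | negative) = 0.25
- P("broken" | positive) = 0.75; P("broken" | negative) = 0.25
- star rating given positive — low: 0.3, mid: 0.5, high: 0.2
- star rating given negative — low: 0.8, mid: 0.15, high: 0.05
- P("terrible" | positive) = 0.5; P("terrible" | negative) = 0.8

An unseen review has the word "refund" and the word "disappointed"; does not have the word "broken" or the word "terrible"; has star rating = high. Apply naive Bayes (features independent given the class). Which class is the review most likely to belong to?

positive: 0.35 × 0.85 × 0.7 × (1−0.75) × 0.2 × (1−0.5) = 0.00520625
negative: 0.65 × 0.4 × 0.25 × (1−0.25) × 0.05 × (1−0.8) = 0.0004875
Highest score → positive.

positive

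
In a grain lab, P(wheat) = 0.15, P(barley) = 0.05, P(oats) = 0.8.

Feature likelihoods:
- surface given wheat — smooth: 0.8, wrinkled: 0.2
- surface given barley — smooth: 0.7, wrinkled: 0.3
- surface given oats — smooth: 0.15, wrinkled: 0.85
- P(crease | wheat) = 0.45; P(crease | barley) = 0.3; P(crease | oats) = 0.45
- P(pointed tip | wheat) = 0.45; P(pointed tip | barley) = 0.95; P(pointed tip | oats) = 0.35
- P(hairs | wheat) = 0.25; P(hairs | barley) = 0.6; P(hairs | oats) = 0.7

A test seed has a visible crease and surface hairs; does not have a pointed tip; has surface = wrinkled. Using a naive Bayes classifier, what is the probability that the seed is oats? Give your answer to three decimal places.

0.986

wheat: 0.15 × 0.2 × 0.45 × (1−0.45) × 0.25 = 0.00185625
barley: 0.05 × 0.3 × 0.3 × (1−0.95) × 0.6 = 0.000135
oats: 0.8 × 0.85 × 0.45 × (1−0.35) × 0.7 = 0.13923
P(oats | x) = 0.13923 / 0.14122125 ≈ 0.986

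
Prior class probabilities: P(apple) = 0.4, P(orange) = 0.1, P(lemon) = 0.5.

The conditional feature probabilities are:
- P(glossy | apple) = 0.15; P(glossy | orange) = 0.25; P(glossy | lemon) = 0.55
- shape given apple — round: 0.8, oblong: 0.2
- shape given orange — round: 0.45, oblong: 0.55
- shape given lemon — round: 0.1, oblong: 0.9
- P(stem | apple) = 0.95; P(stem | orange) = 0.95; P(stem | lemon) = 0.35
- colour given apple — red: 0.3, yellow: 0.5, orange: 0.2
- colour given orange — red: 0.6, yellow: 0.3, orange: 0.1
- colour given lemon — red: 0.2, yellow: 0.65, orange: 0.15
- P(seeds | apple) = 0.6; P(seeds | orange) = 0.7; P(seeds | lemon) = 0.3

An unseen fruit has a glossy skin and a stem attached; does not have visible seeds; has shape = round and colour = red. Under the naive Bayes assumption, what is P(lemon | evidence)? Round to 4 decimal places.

apple: 0.4 × 0.15 × 0.8 × 0.95 × 0.3 × (1−0.6) = 0.005472
orange: 0.1 × 0.25 × 0.45 × 0.95 × 0.6 × (1−0.7) = 0.00192375
lemon: 0.5 × 0.55 × 0.1 × 0.35 × 0.2 × (1−0.3) = 0.0013475
P(lemon | x) = 0.0013475 / 0.00874325 ≈ 0.1541

0.1541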